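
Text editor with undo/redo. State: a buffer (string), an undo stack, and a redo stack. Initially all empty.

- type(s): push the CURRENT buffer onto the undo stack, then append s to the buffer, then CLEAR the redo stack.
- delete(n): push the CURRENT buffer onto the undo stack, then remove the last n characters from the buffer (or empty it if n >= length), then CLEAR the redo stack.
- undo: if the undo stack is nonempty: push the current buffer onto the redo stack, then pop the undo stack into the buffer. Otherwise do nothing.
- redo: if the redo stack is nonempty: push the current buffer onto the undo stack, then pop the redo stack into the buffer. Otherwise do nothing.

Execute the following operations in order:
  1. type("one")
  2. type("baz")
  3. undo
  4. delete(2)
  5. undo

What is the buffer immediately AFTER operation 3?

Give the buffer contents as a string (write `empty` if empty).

After op 1 (type): buf='one' undo_depth=1 redo_depth=0
After op 2 (type): buf='onebaz' undo_depth=2 redo_depth=0
After op 3 (undo): buf='one' undo_depth=1 redo_depth=1

Answer: one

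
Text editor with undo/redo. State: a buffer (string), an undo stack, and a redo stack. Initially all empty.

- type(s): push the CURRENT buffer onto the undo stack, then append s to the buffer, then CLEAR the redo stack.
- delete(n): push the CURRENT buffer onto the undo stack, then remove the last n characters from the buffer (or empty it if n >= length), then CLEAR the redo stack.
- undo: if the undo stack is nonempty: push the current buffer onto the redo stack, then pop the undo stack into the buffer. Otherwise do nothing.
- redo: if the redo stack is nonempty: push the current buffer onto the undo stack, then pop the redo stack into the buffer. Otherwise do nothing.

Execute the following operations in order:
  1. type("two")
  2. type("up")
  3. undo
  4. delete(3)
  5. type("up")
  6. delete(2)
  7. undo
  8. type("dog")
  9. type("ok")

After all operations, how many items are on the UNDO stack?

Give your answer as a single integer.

Answer: 5

Derivation:
After op 1 (type): buf='two' undo_depth=1 redo_depth=0
After op 2 (type): buf='twoup' undo_depth=2 redo_depth=0
After op 3 (undo): buf='two' undo_depth=1 redo_depth=1
After op 4 (delete): buf='(empty)' undo_depth=2 redo_depth=0
After op 5 (type): buf='up' undo_depth=3 redo_depth=0
After op 6 (delete): buf='(empty)' undo_depth=4 redo_depth=0
After op 7 (undo): buf='up' undo_depth=3 redo_depth=1
After op 8 (type): buf='updog' undo_depth=4 redo_depth=0
After op 9 (type): buf='updogok' undo_depth=5 redo_depth=0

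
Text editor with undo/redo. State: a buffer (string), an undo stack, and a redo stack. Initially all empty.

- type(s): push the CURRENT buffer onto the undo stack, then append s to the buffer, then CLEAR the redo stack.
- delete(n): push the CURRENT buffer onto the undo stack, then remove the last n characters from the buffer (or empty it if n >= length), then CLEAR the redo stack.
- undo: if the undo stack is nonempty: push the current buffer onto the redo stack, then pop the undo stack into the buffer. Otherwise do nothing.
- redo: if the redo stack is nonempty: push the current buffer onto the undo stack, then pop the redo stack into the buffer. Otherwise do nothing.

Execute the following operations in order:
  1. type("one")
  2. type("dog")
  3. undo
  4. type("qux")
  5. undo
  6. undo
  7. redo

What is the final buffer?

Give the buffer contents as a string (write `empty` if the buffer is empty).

Answer: one

Derivation:
After op 1 (type): buf='one' undo_depth=1 redo_depth=0
After op 2 (type): buf='onedog' undo_depth=2 redo_depth=0
After op 3 (undo): buf='one' undo_depth=1 redo_depth=1
After op 4 (type): buf='onequx' undo_depth=2 redo_depth=0
After op 5 (undo): buf='one' undo_depth=1 redo_depth=1
After op 6 (undo): buf='(empty)' undo_depth=0 redo_depth=2
After op 7 (redo): buf='one' undo_depth=1 redo_depth=1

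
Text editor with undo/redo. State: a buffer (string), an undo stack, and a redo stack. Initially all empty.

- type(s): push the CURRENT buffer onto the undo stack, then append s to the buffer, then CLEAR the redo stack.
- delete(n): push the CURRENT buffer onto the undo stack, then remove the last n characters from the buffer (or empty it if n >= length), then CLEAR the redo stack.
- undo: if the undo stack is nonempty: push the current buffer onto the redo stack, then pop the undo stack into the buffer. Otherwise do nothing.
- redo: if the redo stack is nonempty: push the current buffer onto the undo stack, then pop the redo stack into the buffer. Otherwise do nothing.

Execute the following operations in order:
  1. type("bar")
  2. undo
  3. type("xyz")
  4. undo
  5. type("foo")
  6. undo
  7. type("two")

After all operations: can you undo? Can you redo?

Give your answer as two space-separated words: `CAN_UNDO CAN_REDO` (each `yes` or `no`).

Answer: yes no

Derivation:
After op 1 (type): buf='bar' undo_depth=1 redo_depth=0
After op 2 (undo): buf='(empty)' undo_depth=0 redo_depth=1
After op 3 (type): buf='xyz' undo_depth=1 redo_depth=0
After op 4 (undo): buf='(empty)' undo_depth=0 redo_depth=1
After op 5 (type): buf='foo' undo_depth=1 redo_depth=0
After op 6 (undo): buf='(empty)' undo_depth=0 redo_depth=1
After op 7 (type): buf='two' undo_depth=1 redo_depth=0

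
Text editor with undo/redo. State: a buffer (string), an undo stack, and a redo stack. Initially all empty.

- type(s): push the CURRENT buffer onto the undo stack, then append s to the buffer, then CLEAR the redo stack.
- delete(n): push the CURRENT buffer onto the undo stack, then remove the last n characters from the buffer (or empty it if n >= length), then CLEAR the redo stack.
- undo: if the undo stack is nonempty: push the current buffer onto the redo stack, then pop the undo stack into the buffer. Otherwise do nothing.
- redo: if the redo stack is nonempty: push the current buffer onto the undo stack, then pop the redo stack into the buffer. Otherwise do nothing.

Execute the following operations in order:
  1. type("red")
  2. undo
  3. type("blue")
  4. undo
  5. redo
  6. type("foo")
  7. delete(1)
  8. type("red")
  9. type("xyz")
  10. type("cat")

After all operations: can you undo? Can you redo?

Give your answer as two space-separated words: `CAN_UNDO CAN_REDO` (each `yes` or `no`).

Answer: yes no

Derivation:
After op 1 (type): buf='red' undo_depth=1 redo_depth=0
After op 2 (undo): buf='(empty)' undo_depth=0 redo_depth=1
After op 3 (type): buf='blue' undo_depth=1 redo_depth=0
After op 4 (undo): buf='(empty)' undo_depth=0 redo_depth=1
After op 5 (redo): buf='blue' undo_depth=1 redo_depth=0
After op 6 (type): buf='bluefoo' undo_depth=2 redo_depth=0
After op 7 (delete): buf='bluefo' undo_depth=3 redo_depth=0
After op 8 (type): buf='bluefored' undo_depth=4 redo_depth=0
After op 9 (type): buf='blueforedxyz' undo_depth=5 redo_depth=0
After op 10 (type): buf='blueforedxyzcat' undo_depth=6 redo_depth=0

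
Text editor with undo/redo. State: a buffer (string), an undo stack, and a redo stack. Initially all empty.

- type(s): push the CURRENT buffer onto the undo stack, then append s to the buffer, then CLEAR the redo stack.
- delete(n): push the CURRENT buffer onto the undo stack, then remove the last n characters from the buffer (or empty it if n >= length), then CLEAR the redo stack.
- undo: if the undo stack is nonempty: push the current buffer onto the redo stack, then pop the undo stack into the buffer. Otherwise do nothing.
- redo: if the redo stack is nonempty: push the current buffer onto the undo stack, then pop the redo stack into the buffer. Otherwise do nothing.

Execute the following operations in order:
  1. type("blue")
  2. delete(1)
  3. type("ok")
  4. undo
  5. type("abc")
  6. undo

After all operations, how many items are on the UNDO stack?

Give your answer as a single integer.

Answer: 2

Derivation:
After op 1 (type): buf='blue' undo_depth=1 redo_depth=0
After op 2 (delete): buf='blu' undo_depth=2 redo_depth=0
After op 3 (type): buf='bluok' undo_depth=3 redo_depth=0
After op 4 (undo): buf='blu' undo_depth=2 redo_depth=1
After op 5 (type): buf='bluabc' undo_depth=3 redo_depth=0
After op 6 (undo): buf='blu' undo_depth=2 redo_depth=1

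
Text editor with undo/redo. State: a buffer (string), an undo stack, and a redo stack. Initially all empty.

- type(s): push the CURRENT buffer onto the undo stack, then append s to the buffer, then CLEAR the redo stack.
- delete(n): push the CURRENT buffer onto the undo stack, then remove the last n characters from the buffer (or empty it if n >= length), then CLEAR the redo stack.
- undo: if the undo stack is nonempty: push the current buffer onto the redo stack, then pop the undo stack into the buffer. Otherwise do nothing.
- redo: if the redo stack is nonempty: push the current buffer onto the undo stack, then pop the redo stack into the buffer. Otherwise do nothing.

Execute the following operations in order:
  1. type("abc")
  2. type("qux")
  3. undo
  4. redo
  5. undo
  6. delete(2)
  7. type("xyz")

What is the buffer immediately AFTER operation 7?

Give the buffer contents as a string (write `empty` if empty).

After op 1 (type): buf='abc' undo_depth=1 redo_depth=0
After op 2 (type): buf='abcqux' undo_depth=2 redo_depth=0
After op 3 (undo): buf='abc' undo_depth=1 redo_depth=1
After op 4 (redo): buf='abcqux' undo_depth=2 redo_depth=0
After op 5 (undo): buf='abc' undo_depth=1 redo_depth=1
After op 6 (delete): buf='a' undo_depth=2 redo_depth=0
After op 7 (type): buf='axyz' undo_depth=3 redo_depth=0

Answer: axyz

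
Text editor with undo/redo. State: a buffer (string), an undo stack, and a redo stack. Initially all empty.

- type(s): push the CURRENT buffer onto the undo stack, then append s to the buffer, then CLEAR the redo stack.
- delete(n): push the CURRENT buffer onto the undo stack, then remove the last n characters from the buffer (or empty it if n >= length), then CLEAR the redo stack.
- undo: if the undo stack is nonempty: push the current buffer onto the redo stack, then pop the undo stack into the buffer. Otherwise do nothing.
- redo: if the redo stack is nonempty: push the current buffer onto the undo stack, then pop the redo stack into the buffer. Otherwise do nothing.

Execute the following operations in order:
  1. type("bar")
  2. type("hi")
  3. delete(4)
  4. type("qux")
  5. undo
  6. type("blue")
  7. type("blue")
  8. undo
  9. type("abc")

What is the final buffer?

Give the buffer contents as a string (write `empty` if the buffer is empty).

After op 1 (type): buf='bar' undo_depth=1 redo_depth=0
After op 2 (type): buf='barhi' undo_depth=2 redo_depth=0
After op 3 (delete): buf='b' undo_depth=3 redo_depth=0
After op 4 (type): buf='bqux' undo_depth=4 redo_depth=0
After op 5 (undo): buf='b' undo_depth=3 redo_depth=1
After op 6 (type): buf='bblue' undo_depth=4 redo_depth=0
After op 7 (type): buf='bblueblue' undo_depth=5 redo_depth=0
After op 8 (undo): buf='bblue' undo_depth=4 redo_depth=1
After op 9 (type): buf='bblueabc' undo_depth=5 redo_depth=0

Answer: bblueabc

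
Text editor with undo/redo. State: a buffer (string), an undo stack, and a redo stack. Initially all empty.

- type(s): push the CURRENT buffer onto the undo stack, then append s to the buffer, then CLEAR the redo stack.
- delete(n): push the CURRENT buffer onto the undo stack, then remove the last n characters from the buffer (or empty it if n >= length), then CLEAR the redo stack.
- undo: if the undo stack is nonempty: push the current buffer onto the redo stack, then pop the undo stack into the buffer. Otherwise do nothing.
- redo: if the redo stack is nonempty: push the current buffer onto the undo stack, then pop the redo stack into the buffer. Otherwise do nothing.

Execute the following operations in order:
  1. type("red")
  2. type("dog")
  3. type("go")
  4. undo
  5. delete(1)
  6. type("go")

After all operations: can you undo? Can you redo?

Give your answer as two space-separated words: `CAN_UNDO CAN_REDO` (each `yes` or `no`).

Answer: yes no

Derivation:
After op 1 (type): buf='red' undo_depth=1 redo_depth=0
After op 2 (type): buf='reddog' undo_depth=2 redo_depth=0
After op 3 (type): buf='reddoggo' undo_depth=3 redo_depth=0
After op 4 (undo): buf='reddog' undo_depth=2 redo_depth=1
After op 5 (delete): buf='reddo' undo_depth=3 redo_depth=0
After op 6 (type): buf='reddogo' undo_depth=4 redo_depth=0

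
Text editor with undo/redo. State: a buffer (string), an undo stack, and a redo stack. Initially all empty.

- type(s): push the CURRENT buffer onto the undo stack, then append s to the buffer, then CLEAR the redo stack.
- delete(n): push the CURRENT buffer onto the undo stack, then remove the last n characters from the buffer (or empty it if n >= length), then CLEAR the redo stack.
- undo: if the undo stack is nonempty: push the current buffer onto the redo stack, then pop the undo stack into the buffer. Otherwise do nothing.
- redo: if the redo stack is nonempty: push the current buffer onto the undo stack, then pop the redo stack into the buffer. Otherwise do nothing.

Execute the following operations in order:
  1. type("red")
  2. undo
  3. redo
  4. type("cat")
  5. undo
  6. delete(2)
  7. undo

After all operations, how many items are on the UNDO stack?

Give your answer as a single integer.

After op 1 (type): buf='red' undo_depth=1 redo_depth=0
After op 2 (undo): buf='(empty)' undo_depth=0 redo_depth=1
After op 3 (redo): buf='red' undo_depth=1 redo_depth=0
After op 4 (type): buf='redcat' undo_depth=2 redo_depth=0
After op 5 (undo): buf='red' undo_depth=1 redo_depth=1
After op 6 (delete): buf='r' undo_depth=2 redo_depth=0
After op 7 (undo): buf='red' undo_depth=1 redo_depth=1

Answer: 1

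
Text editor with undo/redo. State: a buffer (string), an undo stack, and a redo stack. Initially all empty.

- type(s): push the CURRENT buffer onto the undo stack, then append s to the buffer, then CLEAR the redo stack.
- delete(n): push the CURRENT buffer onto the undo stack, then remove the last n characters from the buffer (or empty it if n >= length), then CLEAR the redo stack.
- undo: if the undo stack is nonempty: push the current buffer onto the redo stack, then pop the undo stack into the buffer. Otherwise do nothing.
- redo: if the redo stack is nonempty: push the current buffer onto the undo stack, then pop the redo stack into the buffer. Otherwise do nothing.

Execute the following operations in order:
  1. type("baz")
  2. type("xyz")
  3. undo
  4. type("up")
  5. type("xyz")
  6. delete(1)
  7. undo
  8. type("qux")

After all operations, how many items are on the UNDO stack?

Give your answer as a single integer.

After op 1 (type): buf='baz' undo_depth=1 redo_depth=0
After op 2 (type): buf='bazxyz' undo_depth=2 redo_depth=0
After op 3 (undo): buf='baz' undo_depth=1 redo_depth=1
After op 4 (type): buf='bazup' undo_depth=2 redo_depth=0
After op 5 (type): buf='bazupxyz' undo_depth=3 redo_depth=0
After op 6 (delete): buf='bazupxy' undo_depth=4 redo_depth=0
After op 7 (undo): buf='bazupxyz' undo_depth=3 redo_depth=1
After op 8 (type): buf='bazupxyzqux' undo_depth=4 redo_depth=0

Answer: 4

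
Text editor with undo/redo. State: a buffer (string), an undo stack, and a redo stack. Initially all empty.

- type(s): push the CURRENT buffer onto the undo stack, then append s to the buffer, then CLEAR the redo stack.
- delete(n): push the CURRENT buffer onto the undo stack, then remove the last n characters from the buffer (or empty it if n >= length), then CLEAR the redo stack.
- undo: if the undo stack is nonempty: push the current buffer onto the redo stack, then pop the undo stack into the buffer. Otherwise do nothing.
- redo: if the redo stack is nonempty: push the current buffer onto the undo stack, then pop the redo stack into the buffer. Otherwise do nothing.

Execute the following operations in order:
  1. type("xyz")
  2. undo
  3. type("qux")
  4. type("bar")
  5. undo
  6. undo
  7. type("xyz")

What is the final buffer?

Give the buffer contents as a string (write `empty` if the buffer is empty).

Answer: xyz

Derivation:
After op 1 (type): buf='xyz' undo_depth=1 redo_depth=0
After op 2 (undo): buf='(empty)' undo_depth=0 redo_depth=1
After op 3 (type): buf='qux' undo_depth=1 redo_depth=0
After op 4 (type): buf='quxbar' undo_depth=2 redo_depth=0
After op 5 (undo): buf='qux' undo_depth=1 redo_depth=1
After op 6 (undo): buf='(empty)' undo_depth=0 redo_depth=2
After op 7 (type): buf='xyz' undo_depth=1 redo_depth=0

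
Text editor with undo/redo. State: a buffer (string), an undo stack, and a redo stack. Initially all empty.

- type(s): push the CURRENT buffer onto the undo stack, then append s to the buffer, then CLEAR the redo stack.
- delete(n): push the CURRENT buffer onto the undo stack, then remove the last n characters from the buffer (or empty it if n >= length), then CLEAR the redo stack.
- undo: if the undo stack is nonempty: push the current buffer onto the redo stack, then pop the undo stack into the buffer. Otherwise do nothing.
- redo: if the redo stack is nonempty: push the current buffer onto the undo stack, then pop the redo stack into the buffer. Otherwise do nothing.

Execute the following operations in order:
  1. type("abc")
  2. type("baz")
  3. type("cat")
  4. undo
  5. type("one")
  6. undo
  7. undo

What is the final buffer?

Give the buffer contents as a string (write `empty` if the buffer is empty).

After op 1 (type): buf='abc' undo_depth=1 redo_depth=0
After op 2 (type): buf='abcbaz' undo_depth=2 redo_depth=0
After op 3 (type): buf='abcbazcat' undo_depth=3 redo_depth=0
After op 4 (undo): buf='abcbaz' undo_depth=2 redo_depth=1
After op 5 (type): buf='abcbazone' undo_depth=3 redo_depth=0
After op 6 (undo): buf='abcbaz' undo_depth=2 redo_depth=1
After op 7 (undo): buf='abc' undo_depth=1 redo_depth=2

Answer: abc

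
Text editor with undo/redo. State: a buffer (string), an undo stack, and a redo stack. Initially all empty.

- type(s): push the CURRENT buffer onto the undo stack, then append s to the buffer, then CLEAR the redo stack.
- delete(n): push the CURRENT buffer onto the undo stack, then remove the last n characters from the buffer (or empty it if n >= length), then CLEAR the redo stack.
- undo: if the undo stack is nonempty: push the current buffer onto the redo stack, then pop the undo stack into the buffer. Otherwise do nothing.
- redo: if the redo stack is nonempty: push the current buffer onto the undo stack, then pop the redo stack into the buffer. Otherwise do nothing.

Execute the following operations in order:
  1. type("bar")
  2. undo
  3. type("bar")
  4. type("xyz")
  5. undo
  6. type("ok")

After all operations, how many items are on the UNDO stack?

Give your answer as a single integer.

After op 1 (type): buf='bar' undo_depth=1 redo_depth=0
After op 2 (undo): buf='(empty)' undo_depth=0 redo_depth=1
After op 3 (type): buf='bar' undo_depth=1 redo_depth=0
After op 4 (type): buf='barxyz' undo_depth=2 redo_depth=0
After op 5 (undo): buf='bar' undo_depth=1 redo_depth=1
After op 6 (type): buf='barok' undo_depth=2 redo_depth=0

Answer: 2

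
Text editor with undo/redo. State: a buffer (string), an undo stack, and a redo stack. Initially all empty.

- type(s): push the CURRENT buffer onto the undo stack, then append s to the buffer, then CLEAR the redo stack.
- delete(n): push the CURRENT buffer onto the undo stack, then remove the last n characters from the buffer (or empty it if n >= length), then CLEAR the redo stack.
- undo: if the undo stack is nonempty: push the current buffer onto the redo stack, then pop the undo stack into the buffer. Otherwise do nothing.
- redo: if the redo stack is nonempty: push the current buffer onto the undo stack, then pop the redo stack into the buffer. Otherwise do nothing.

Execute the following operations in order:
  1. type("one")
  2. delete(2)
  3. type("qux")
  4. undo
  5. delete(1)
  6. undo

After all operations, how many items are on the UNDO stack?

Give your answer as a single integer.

Answer: 2

Derivation:
After op 1 (type): buf='one' undo_depth=1 redo_depth=0
After op 2 (delete): buf='o' undo_depth=2 redo_depth=0
After op 3 (type): buf='oqux' undo_depth=3 redo_depth=0
After op 4 (undo): buf='o' undo_depth=2 redo_depth=1
After op 5 (delete): buf='(empty)' undo_depth=3 redo_depth=0
After op 6 (undo): buf='o' undo_depth=2 redo_depth=1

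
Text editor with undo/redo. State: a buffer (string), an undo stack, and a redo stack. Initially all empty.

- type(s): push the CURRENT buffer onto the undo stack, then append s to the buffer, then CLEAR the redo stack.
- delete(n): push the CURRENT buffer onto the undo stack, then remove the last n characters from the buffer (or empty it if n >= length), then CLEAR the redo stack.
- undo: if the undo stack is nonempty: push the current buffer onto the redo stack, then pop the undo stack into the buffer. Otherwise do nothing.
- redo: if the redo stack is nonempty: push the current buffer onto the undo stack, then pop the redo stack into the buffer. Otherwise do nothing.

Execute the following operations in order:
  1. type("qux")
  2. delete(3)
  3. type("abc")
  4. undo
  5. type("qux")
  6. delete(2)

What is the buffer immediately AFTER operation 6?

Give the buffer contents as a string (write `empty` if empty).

Answer: q

Derivation:
After op 1 (type): buf='qux' undo_depth=1 redo_depth=0
After op 2 (delete): buf='(empty)' undo_depth=2 redo_depth=0
After op 3 (type): buf='abc' undo_depth=3 redo_depth=0
After op 4 (undo): buf='(empty)' undo_depth=2 redo_depth=1
After op 5 (type): buf='qux' undo_depth=3 redo_depth=0
After op 6 (delete): buf='q' undo_depth=4 redo_depth=0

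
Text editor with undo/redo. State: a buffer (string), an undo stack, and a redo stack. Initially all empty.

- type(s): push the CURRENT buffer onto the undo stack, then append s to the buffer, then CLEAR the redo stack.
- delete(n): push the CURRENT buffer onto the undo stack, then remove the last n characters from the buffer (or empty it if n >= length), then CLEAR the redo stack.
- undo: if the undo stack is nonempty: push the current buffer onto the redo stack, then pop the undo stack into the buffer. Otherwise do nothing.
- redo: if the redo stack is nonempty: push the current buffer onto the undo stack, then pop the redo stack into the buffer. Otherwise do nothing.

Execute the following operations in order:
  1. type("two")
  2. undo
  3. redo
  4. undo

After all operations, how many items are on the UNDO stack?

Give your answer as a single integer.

After op 1 (type): buf='two' undo_depth=1 redo_depth=0
After op 2 (undo): buf='(empty)' undo_depth=0 redo_depth=1
After op 3 (redo): buf='two' undo_depth=1 redo_depth=0
After op 4 (undo): buf='(empty)' undo_depth=0 redo_depth=1

Answer: 0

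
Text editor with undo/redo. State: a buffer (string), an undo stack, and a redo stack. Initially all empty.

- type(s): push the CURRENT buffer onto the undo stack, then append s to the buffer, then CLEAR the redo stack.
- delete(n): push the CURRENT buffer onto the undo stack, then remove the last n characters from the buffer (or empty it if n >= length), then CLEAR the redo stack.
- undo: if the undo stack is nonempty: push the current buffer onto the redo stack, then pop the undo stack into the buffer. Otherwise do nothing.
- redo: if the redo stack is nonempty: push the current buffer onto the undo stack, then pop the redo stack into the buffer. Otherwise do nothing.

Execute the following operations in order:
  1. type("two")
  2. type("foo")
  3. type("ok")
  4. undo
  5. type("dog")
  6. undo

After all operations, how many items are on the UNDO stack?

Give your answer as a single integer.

Answer: 2

Derivation:
After op 1 (type): buf='two' undo_depth=1 redo_depth=0
After op 2 (type): buf='twofoo' undo_depth=2 redo_depth=0
After op 3 (type): buf='twofoook' undo_depth=3 redo_depth=0
After op 4 (undo): buf='twofoo' undo_depth=2 redo_depth=1
After op 5 (type): buf='twofoodog' undo_depth=3 redo_depth=0
After op 6 (undo): buf='twofoo' undo_depth=2 redo_depth=1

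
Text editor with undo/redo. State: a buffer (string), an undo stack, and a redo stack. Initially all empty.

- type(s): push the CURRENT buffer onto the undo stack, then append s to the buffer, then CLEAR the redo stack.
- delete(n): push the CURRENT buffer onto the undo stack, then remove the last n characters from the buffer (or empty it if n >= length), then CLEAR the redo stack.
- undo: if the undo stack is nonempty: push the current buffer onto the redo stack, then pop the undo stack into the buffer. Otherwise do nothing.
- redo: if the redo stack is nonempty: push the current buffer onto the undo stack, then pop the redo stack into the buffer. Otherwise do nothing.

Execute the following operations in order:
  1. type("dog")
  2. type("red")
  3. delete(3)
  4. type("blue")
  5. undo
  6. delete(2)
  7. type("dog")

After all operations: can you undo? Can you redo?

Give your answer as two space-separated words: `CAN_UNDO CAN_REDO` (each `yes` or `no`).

Answer: yes no

Derivation:
After op 1 (type): buf='dog' undo_depth=1 redo_depth=0
After op 2 (type): buf='dogred' undo_depth=2 redo_depth=0
After op 3 (delete): buf='dog' undo_depth=3 redo_depth=0
After op 4 (type): buf='dogblue' undo_depth=4 redo_depth=0
After op 5 (undo): buf='dog' undo_depth=3 redo_depth=1
After op 6 (delete): buf='d' undo_depth=4 redo_depth=0
After op 7 (type): buf='ddog' undo_depth=5 redo_depth=0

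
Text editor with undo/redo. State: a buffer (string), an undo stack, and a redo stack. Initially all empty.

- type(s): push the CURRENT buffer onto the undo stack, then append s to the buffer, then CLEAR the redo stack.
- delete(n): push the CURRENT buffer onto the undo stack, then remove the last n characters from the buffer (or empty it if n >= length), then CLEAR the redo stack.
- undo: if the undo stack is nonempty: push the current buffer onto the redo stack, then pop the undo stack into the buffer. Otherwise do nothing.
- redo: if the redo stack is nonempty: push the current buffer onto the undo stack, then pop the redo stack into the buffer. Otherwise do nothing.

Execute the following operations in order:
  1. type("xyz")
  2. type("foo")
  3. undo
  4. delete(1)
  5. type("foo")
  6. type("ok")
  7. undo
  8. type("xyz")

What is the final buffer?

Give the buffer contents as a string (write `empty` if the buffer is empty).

After op 1 (type): buf='xyz' undo_depth=1 redo_depth=0
After op 2 (type): buf='xyzfoo' undo_depth=2 redo_depth=0
After op 3 (undo): buf='xyz' undo_depth=1 redo_depth=1
After op 4 (delete): buf='xy' undo_depth=2 redo_depth=0
After op 5 (type): buf='xyfoo' undo_depth=3 redo_depth=0
After op 6 (type): buf='xyfoook' undo_depth=4 redo_depth=0
After op 7 (undo): buf='xyfoo' undo_depth=3 redo_depth=1
After op 8 (type): buf='xyfooxyz' undo_depth=4 redo_depth=0

Answer: xyfooxyz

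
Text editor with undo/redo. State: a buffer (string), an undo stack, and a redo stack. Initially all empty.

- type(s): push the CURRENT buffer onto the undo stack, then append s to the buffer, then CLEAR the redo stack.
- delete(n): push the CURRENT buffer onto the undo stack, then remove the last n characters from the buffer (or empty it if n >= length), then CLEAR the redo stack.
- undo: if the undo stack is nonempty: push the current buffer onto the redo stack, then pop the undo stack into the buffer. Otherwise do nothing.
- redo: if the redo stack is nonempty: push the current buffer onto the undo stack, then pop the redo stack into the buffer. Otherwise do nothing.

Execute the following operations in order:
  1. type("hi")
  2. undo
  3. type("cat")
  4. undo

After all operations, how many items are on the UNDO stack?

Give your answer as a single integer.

Answer: 0

Derivation:
After op 1 (type): buf='hi' undo_depth=1 redo_depth=0
After op 2 (undo): buf='(empty)' undo_depth=0 redo_depth=1
After op 3 (type): buf='cat' undo_depth=1 redo_depth=0
After op 4 (undo): buf='(empty)' undo_depth=0 redo_depth=1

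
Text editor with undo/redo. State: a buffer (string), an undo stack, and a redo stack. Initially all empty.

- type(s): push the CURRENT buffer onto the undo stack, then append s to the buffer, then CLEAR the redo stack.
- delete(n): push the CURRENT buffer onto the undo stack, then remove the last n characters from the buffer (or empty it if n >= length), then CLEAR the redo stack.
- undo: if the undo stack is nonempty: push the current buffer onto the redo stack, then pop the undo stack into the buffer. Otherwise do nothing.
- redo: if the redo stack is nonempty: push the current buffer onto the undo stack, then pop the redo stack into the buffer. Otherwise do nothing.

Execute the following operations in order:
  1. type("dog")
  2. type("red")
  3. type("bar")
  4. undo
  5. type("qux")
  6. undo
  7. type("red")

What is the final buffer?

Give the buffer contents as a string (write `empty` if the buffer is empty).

Answer: dogredred

Derivation:
After op 1 (type): buf='dog' undo_depth=1 redo_depth=0
After op 2 (type): buf='dogred' undo_depth=2 redo_depth=0
After op 3 (type): buf='dogredbar' undo_depth=3 redo_depth=0
After op 4 (undo): buf='dogred' undo_depth=2 redo_depth=1
After op 5 (type): buf='dogredqux' undo_depth=3 redo_depth=0
After op 6 (undo): buf='dogred' undo_depth=2 redo_depth=1
After op 7 (type): buf='dogredred' undo_depth=3 redo_depth=0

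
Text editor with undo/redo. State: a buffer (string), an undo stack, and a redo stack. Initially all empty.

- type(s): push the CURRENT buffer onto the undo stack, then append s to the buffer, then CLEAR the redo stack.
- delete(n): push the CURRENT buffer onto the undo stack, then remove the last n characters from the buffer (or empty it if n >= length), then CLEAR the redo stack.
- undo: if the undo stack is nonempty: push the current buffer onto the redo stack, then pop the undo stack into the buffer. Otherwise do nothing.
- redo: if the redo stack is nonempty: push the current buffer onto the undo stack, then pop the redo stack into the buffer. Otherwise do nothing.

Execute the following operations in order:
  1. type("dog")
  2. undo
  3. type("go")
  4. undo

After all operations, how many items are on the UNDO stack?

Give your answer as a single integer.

Answer: 0

Derivation:
After op 1 (type): buf='dog' undo_depth=1 redo_depth=0
After op 2 (undo): buf='(empty)' undo_depth=0 redo_depth=1
After op 3 (type): buf='go' undo_depth=1 redo_depth=0
After op 4 (undo): buf='(empty)' undo_depth=0 redo_depth=1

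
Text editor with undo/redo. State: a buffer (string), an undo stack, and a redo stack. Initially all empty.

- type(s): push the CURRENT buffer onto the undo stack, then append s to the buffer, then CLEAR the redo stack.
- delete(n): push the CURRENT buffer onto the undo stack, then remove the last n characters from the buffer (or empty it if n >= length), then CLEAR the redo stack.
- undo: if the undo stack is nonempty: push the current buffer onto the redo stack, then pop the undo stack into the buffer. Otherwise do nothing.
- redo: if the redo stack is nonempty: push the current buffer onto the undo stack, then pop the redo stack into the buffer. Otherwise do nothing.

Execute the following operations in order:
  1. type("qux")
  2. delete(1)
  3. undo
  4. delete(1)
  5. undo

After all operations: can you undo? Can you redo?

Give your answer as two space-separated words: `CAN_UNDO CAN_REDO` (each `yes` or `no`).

Answer: yes yes

Derivation:
After op 1 (type): buf='qux' undo_depth=1 redo_depth=0
After op 2 (delete): buf='qu' undo_depth=2 redo_depth=0
After op 3 (undo): buf='qux' undo_depth=1 redo_depth=1
After op 4 (delete): buf='qu' undo_depth=2 redo_depth=0
After op 5 (undo): buf='qux' undo_depth=1 redo_depth=1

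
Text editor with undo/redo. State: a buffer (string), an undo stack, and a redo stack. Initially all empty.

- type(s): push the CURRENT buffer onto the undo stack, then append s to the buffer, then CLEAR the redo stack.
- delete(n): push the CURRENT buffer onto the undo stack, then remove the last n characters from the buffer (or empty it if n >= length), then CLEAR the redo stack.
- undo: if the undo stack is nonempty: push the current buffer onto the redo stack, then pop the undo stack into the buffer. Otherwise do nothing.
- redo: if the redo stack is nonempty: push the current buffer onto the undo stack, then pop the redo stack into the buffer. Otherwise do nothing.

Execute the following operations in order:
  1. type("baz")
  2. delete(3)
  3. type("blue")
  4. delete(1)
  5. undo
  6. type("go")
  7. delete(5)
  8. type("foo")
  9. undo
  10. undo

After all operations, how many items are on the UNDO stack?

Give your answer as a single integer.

Answer: 4

Derivation:
After op 1 (type): buf='baz' undo_depth=1 redo_depth=0
After op 2 (delete): buf='(empty)' undo_depth=2 redo_depth=0
After op 3 (type): buf='blue' undo_depth=3 redo_depth=0
After op 4 (delete): buf='blu' undo_depth=4 redo_depth=0
After op 5 (undo): buf='blue' undo_depth=3 redo_depth=1
After op 6 (type): buf='bluego' undo_depth=4 redo_depth=0
After op 7 (delete): buf='b' undo_depth=5 redo_depth=0
After op 8 (type): buf='bfoo' undo_depth=6 redo_depth=0
After op 9 (undo): buf='b' undo_depth=5 redo_depth=1
After op 10 (undo): buf='bluego' undo_depth=4 redo_depth=2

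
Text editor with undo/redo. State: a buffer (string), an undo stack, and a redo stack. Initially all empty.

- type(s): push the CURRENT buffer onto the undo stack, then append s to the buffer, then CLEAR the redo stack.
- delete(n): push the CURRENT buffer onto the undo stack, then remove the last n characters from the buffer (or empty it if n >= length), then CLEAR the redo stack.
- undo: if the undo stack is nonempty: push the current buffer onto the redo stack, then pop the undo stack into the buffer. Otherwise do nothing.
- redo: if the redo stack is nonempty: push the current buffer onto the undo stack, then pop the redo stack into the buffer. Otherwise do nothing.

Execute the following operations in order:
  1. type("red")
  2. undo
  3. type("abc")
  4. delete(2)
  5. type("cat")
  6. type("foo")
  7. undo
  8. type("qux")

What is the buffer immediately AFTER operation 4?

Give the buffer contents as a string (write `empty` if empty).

Answer: a

Derivation:
After op 1 (type): buf='red' undo_depth=1 redo_depth=0
After op 2 (undo): buf='(empty)' undo_depth=0 redo_depth=1
After op 3 (type): buf='abc' undo_depth=1 redo_depth=0
After op 4 (delete): buf='a' undo_depth=2 redo_depth=0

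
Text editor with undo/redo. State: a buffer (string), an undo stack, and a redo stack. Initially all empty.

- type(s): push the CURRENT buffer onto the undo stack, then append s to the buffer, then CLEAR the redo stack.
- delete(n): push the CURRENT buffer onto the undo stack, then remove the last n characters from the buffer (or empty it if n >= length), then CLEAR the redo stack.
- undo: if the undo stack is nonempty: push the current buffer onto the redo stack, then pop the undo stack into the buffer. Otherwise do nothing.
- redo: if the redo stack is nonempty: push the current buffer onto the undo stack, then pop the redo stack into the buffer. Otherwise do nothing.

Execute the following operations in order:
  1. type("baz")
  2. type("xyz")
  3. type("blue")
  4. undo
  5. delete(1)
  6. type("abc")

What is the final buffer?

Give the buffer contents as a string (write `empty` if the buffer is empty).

Answer: bazxyabc

Derivation:
After op 1 (type): buf='baz' undo_depth=1 redo_depth=0
After op 2 (type): buf='bazxyz' undo_depth=2 redo_depth=0
After op 3 (type): buf='bazxyzblue' undo_depth=3 redo_depth=0
After op 4 (undo): buf='bazxyz' undo_depth=2 redo_depth=1
After op 5 (delete): buf='bazxy' undo_depth=3 redo_depth=0
After op 6 (type): buf='bazxyabc' undo_depth=4 redo_depth=0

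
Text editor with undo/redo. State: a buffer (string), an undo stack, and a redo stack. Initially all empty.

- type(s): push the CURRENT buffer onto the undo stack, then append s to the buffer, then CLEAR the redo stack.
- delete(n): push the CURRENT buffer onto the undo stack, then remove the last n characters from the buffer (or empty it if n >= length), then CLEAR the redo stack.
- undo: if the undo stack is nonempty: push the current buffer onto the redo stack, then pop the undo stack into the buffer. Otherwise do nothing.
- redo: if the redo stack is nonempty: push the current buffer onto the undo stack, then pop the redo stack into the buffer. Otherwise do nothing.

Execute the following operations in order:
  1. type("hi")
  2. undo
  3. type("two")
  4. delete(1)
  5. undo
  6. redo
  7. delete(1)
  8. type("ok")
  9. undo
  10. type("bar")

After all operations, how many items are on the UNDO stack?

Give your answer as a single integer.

Answer: 4

Derivation:
After op 1 (type): buf='hi' undo_depth=1 redo_depth=0
After op 2 (undo): buf='(empty)' undo_depth=0 redo_depth=1
After op 3 (type): buf='two' undo_depth=1 redo_depth=0
After op 4 (delete): buf='tw' undo_depth=2 redo_depth=0
After op 5 (undo): buf='two' undo_depth=1 redo_depth=1
After op 6 (redo): buf='tw' undo_depth=2 redo_depth=0
After op 7 (delete): buf='t' undo_depth=3 redo_depth=0
After op 8 (type): buf='tok' undo_depth=4 redo_depth=0
After op 9 (undo): buf='t' undo_depth=3 redo_depth=1
After op 10 (type): buf='tbar' undo_depth=4 redo_depth=0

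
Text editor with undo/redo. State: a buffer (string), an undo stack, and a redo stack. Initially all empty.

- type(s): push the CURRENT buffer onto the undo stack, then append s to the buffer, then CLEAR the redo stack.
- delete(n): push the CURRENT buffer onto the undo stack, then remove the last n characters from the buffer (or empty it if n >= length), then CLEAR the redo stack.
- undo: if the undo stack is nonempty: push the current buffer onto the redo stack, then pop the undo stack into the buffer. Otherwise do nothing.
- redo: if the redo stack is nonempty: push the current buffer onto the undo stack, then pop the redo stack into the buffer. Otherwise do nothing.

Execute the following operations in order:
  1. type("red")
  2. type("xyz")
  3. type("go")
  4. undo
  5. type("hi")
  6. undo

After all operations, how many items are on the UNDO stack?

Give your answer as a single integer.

After op 1 (type): buf='red' undo_depth=1 redo_depth=0
After op 2 (type): buf='redxyz' undo_depth=2 redo_depth=0
After op 3 (type): buf='redxyzgo' undo_depth=3 redo_depth=0
After op 4 (undo): buf='redxyz' undo_depth=2 redo_depth=1
After op 5 (type): buf='redxyzhi' undo_depth=3 redo_depth=0
After op 6 (undo): buf='redxyz' undo_depth=2 redo_depth=1

Answer: 2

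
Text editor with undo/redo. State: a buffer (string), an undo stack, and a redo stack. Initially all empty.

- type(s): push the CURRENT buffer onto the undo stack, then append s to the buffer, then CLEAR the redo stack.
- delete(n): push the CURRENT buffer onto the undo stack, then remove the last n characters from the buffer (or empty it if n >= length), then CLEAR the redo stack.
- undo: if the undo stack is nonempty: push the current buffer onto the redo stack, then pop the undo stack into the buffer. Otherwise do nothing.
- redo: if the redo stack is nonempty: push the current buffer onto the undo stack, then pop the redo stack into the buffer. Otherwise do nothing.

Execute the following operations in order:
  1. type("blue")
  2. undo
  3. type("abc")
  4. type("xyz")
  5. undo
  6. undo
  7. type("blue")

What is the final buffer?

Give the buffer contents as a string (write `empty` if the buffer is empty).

Answer: blue

Derivation:
After op 1 (type): buf='blue' undo_depth=1 redo_depth=0
After op 2 (undo): buf='(empty)' undo_depth=0 redo_depth=1
After op 3 (type): buf='abc' undo_depth=1 redo_depth=0
After op 4 (type): buf='abcxyz' undo_depth=2 redo_depth=0
After op 5 (undo): buf='abc' undo_depth=1 redo_depth=1
After op 6 (undo): buf='(empty)' undo_depth=0 redo_depth=2
After op 7 (type): buf='blue' undo_depth=1 redo_depth=0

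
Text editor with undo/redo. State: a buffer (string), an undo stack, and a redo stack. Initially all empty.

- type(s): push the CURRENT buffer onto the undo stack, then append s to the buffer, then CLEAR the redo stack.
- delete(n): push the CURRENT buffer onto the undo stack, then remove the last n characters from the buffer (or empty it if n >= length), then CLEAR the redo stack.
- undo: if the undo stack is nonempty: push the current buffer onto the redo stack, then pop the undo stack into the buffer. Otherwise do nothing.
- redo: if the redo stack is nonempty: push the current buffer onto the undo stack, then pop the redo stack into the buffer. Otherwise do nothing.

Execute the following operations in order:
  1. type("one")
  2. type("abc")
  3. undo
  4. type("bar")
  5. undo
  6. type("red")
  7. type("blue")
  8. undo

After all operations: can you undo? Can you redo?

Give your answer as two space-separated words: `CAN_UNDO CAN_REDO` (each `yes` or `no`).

Answer: yes yes

Derivation:
After op 1 (type): buf='one' undo_depth=1 redo_depth=0
After op 2 (type): buf='oneabc' undo_depth=2 redo_depth=0
After op 3 (undo): buf='one' undo_depth=1 redo_depth=1
After op 4 (type): buf='onebar' undo_depth=2 redo_depth=0
After op 5 (undo): buf='one' undo_depth=1 redo_depth=1
After op 6 (type): buf='onered' undo_depth=2 redo_depth=0
After op 7 (type): buf='oneredblue' undo_depth=3 redo_depth=0
After op 8 (undo): buf='onered' undo_depth=2 redo_depth=1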